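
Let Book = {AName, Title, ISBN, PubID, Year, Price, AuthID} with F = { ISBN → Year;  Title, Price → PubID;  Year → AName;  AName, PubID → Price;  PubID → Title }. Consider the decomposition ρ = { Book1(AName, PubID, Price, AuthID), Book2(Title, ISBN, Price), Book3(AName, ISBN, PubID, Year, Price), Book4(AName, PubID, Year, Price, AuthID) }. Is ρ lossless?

Chase test. Columns are AName, Title, ISBN, PubID, Year, Price, AuthID; row i has aⱼ where attribute j ∈ Booki, else bᵢⱼ.
Initial tableau (one row per fragment):
  row 1: a1 b12 b13 a4 b15 a6 a7
  row 2: b21 a2 a3 b24 b25 a6 b27
  row 3: a1 b32 a3 a4 a5 a6 b37
  row 4: a1 b42 b43 a4 a5 a6 a7
Rows 2 and 3 agree on ISBN; apply ISBN→Year and equate their Year entries.
Rows 2 and 3 agree on Year; apply Year→AName and equate their AName entries.
Rows 1 and 3 agree on PubID; apply PubID→Title and equate their Title entries.
Rows 1 and 4 agree on PubID; apply PubID→Title and equate their Title entries.
No row becomes fully distinguished — the join is lossy.

No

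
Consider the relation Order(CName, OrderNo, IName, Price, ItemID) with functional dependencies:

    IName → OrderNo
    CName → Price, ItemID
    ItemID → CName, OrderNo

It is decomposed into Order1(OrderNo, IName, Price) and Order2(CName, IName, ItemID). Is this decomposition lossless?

No

Common attributes: Order1 ∩ Order2 = {IName}.
Closure of {IName}: IName → OrderNo applies, adding OrderNo. So (IName)⁺ = {OrderNo, IName}.
The closure contains neither all of Order1 = {OrderNo, IName, Price} nor all of Order2 = {CName, IName, ItemID}, so the common attributes are not a superkey of either fragment. The join is lossy.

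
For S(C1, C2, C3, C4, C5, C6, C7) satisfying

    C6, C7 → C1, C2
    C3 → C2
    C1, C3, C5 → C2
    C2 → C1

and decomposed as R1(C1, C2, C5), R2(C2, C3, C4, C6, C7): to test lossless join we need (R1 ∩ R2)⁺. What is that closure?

R1 ∩ R2 = {C2}.
C2 → C1 applies, adding C1
Closure: {C1, C2}.

C1, C2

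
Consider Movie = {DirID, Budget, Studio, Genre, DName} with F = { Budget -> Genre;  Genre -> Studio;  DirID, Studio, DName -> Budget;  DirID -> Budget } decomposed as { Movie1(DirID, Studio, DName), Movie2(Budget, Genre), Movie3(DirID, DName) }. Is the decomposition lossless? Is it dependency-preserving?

lossy and not dependency-preserving

Lossless test (chase): Rows 1 and 3 agree on DirID; apply DirID→Budget and equate their Budget entries. Rows 1 and 3 agree on Budget; apply Budget→Genre and equate their Genre entries. Rows 1 and 3 agree on Genre; apply Genre→Studio and equate their Studio entries. No row becomes fully distinguished — the join is lossy.
Dependency preservation: the restricted closure of {Genre} across the fragments never reaches {Studio}, so Genre → Studio cannot be enforced without a join — not preserved.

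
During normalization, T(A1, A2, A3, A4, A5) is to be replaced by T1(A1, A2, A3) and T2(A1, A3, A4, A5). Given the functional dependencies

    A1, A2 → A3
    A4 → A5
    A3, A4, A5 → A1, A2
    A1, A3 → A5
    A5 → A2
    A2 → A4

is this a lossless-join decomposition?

Common attributes: T1 ∩ T2 = {A1, A3}.
Closure of {A1, A3}: A1, A3 → A5 applies, adding A5; A5 → A2 applies, adding A2; A2 → A4 applies, adding A4. So (A1, A3)⁺ = {A1, A2, A3, A4, A5}.
This closure contains every attribute of T1, so T1 ∩ T2 → T1. The join is lossless.

Yes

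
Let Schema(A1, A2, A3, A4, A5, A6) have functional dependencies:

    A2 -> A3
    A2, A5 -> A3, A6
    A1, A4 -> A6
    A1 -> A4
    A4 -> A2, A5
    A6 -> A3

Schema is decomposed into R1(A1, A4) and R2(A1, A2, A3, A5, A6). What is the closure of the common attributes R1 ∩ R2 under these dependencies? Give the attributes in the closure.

R1 ∩ R2 = {A1}.
A1 → A4 applies, adding A4
A4 → A2, A5 applies, adding A2, A5
A2 → A3 applies, adding A3
A2, A5 → A3, A6 applies, adding A6
Closure: {A1, A2, A3, A4, A5, A6}.

A1, A2, A3, A4, A5, A6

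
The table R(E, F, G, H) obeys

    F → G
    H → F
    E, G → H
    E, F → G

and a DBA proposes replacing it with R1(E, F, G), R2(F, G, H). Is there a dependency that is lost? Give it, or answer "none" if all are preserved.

E, G → H

Check E, G → H: no single fragment contains all of {E, G, H}, and the restricted closure of {E, G} across the fragments never reaches {H}.
F → G is preserved.
H → F is preserved.
E, F → G is preserved.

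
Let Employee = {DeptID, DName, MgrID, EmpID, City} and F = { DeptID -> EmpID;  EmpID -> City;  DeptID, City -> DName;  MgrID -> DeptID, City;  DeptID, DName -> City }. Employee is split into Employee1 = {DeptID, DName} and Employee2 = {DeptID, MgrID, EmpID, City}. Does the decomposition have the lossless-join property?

Common attributes: Employee1 ∩ Employee2 = {DeptID}.
Closure of {DeptID}: DeptID → EmpID applies, adding EmpID; EmpID → City applies, adding City; DeptID, City → DName applies, adding DName. So (DeptID)⁺ = {DeptID, DName, EmpID, City}.
This closure contains every attribute of Employee1, so Employee1 ∩ Employee2 → Employee1. The join is lossless.

Yes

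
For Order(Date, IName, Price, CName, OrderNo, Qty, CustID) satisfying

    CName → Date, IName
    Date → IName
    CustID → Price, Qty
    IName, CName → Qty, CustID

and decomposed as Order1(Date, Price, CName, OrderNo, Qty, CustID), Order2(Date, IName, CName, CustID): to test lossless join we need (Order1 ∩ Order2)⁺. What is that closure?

Order1 ∩ Order2 = {Date, CName, CustID}.
CName → Date, IName applies, adding IName
CustID → Price, Qty applies, adding Price, Qty
Closure: {Date, IName, Price, CName, Qty, CustID}.

Date, IName, Price, CName, Qty, CustID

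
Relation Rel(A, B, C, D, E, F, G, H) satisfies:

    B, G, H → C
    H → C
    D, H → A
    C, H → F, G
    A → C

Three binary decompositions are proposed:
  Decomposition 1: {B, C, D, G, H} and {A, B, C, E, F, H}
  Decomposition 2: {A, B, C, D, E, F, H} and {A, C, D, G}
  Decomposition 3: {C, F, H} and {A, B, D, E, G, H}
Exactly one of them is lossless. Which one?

Decomposition 1: common = {B, C, H}, closure = {B, C, F, G, H} → lossy.
Decomposition 2: common = {A, C, D}, closure = {A, C, D} → lossy.
Decomposition 3: common = {H}, closure = {C, F, G, H} → lossless.

Decomposition 3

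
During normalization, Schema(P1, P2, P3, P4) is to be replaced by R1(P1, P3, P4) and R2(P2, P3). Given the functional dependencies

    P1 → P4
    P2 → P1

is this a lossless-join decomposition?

Common attributes: R1 ∩ R2 = {P3}.
No dependency enlarges {P3}, so (P3)⁺ = {P3}.
The closure contains neither all of R1 = {P1, P3, P4} nor all of R2 = {P2, P3}, so the common attributes are not a superkey of either fragment. The join is lossy.

No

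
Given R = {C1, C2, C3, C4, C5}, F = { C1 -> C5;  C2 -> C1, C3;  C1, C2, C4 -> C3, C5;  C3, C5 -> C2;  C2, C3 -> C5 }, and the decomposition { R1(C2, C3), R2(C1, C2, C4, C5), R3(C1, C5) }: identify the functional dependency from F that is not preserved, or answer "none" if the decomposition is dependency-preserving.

C3, C5 -> C2

Check C3, C5 → C2: no single fragment contains all of {C2, C3, C5}, and the restricted closure of {C3, C5} across the fragments never reaches {C2}.
C1 → C5 is preserved.
C2 → C1, C3 is preserved.
C1, C2, C4 → C3, C5 is preserved.
C2, C3 → C5 is preserved.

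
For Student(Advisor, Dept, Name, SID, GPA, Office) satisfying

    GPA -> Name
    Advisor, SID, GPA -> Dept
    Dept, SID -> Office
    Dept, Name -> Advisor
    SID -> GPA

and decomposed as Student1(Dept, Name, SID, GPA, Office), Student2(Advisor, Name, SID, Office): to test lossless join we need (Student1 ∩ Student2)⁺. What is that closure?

Student1 ∩ Student2 = {Name, SID, Office}.
SID → GPA applies, adding GPA
Closure: {Name, SID, GPA, Office}.

Name, SID, GPA, Office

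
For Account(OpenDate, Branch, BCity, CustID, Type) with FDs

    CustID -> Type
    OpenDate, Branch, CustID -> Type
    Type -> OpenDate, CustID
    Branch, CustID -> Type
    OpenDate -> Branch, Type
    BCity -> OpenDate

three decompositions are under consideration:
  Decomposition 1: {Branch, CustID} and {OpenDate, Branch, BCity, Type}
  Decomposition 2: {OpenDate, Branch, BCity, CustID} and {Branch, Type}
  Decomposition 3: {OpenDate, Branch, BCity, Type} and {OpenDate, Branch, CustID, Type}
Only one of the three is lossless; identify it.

Decomposition 3

Decomposition 1: common = {Branch}, closure = {Branch} → lossy.
Decomposition 2: common = {Branch}, closure = {Branch} → lossy.
Decomposition 3: common = {OpenDate, Branch, Type}, closure = {OpenDate, Branch, CustID, Type} → lossless.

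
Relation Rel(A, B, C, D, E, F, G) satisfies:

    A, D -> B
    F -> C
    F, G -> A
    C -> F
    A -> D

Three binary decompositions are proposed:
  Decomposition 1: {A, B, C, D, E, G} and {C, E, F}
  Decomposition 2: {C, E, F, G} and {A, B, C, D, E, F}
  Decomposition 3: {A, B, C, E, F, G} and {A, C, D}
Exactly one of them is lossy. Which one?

Decomposition 1: common = {C, E}, closure = {C, E, F} → lossless.
Decomposition 2: common = {C, E, F}, closure = {C, E, F} → lossy.
Decomposition 3: common = {A, C}, closure = {A, B, C, D, F} → lossless.

Decomposition 2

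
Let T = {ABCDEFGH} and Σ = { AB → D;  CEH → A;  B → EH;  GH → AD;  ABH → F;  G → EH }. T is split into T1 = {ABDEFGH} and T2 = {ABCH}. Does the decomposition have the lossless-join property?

Common attributes: T1 ∩ T2 = {ABH}.
Closure of {ABH}: AB → D applies, adding D; B → EH applies, adding E; ABH → F applies, adding F. So (ABH)⁺ = {ABDEFH}.
The closure contains neither all of T1 = {ABDEFGH} nor all of T2 = {ABCH}, so the common attributes are not a superkey of either fragment. The join is lossy.

No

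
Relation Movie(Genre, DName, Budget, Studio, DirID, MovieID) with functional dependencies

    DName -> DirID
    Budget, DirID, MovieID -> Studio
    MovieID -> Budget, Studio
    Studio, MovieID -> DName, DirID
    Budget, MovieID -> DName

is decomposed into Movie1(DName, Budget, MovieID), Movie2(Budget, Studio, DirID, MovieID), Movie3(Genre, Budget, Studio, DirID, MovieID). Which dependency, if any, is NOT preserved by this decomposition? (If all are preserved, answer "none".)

Check DName → DirID: no single fragment contains all of {DName, DirID}, and the restricted closure of {DName} across the fragments never reaches {DirID}.
Budget, DirID, MovieID → Studio is preserved.
MovieID → Budget, Studio is preserved.
Studio, MovieID → DName, DirID is preserved.
Budget, MovieID → DName is preserved.

DName -> DirID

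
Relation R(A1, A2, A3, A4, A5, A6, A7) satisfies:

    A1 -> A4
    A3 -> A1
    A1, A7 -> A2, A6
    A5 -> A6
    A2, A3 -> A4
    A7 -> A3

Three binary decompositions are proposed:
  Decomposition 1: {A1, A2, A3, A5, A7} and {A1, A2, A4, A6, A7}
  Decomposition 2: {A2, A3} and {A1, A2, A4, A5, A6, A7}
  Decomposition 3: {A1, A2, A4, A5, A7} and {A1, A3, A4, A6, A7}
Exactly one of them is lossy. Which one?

Decomposition 1: common = {A1, A2, A7}, closure = {A1, A2, A3, A4, A6, A7} → lossless.
Decomposition 2: common = {A2}, closure = {A2} → lossy.
Decomposition 3: common = {A1, A4, A7}, closure = {A1, A2, A3, A4, A6, A7} → lossless.

Decomposition 2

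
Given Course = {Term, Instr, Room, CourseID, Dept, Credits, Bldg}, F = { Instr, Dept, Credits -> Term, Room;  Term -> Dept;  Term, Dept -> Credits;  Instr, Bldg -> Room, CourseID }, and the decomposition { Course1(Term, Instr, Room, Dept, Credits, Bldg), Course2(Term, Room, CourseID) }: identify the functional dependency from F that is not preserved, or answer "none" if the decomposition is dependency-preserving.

Check Instr, Bldg → Room, CourseID: no single fragment contains all of {Instr, Room, CourseID, Bldg}, and the restricted closure of {Instr, Bldg} across the fragments never reaches {Room, CourseID}.
Instr, Dept, Credits → Term, Room is preserved.
Term → Dept is preserved.
Term, Dept → Credits is preserved.

Instr, Bldg -> Room, CourseID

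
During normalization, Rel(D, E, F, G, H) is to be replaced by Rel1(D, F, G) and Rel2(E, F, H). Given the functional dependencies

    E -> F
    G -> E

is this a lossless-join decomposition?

Common attributes: Rel1 ∩ Rel2 = {F}.
No dependency enlarges {F}, so (F)⁺ = {F}.
The closure contains neither all of Rel1 = {D, F, G} nor all of Rel2 = {E, F, H}, so the common attributes are not a superkey of either fragment. The join is lossy.

No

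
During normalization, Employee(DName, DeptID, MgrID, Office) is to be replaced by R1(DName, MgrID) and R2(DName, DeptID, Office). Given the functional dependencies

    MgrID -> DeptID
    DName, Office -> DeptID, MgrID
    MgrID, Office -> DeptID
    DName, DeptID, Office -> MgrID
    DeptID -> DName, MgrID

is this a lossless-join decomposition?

Common attributes: R1 ∩ R2 = {DName}.
No dependency enlarges {DName}, so (DName)⁺ = {DName}.
The closure contains neither all of R1 = {DName, MgrID} nor all of R2 = {DName, DeptID, Office}, so the common attributes are not a superkey of either fragment. The join is lossy.

No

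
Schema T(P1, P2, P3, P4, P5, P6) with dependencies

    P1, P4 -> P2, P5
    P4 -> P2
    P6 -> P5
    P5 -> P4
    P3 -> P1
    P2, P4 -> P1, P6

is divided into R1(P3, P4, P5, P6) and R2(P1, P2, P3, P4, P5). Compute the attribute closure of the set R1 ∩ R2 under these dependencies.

R1 ∩ R2 = {P3, P4, P5}.
P4 → P2 applies, adding P2
P3 → P1 applies, adding P1
P2, P4 → P1, P6 applies, adding P6
Closure: {P1, P2, P3, P4, P5, P6}.

P1, P2, P3, P4, P5, P6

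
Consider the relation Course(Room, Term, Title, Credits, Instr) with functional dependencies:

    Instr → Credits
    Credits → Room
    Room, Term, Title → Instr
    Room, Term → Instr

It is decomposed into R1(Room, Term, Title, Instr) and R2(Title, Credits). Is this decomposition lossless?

Common attributes: R1 ∩ R2 = {Title}.
No dependency enlarges {Title}, so (Title)⁺ = {Title}.
The closure contains neither all of R1 = {Room, Term, Title, Instr} nor all of R2 = {Title, Credits}, so the common attributes are not a superkey of either fragment. The join is lossy.

No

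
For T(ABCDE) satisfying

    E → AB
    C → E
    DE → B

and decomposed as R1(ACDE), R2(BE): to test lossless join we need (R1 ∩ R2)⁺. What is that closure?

R1 ∩ R2 = {E}.
E → AB applies, adding AB
Closure: {ABE}.

ABE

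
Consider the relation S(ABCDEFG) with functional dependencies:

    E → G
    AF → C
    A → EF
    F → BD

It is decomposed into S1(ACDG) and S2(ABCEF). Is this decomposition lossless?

Yes

Common attributes: S1 ∩ S2 = {AC}.
Closure of {AC}: A → EF applies, adding EF; F → BD applies, adding BD; E → G applies, adding G. So (AC)⁺ = {ABCDEFG}.
This closure contains every attribute of S1, so S1 ∩ S2 → S1. The join is lossless.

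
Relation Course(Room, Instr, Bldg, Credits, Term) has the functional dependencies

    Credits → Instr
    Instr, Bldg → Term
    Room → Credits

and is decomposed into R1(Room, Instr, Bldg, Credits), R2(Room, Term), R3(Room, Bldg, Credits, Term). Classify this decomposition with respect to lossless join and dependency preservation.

Lossless test (chase): Rows 1 and 3 agree on Credits; apply Credits→Instr and equate their Instr entries. Rows 1 and 3 agree on Instr, Bldg; apply Instr, Bldg→Term and equate their Term entries. Rows 1 and 2 agree on Room; apply Room→Credits and equate their Credits entries. Rows 1 and 2 agree on Credits; apply Credits→Instr and equate their Instr entries. Row 1 is now all distinguished symbols — the join is lossless.
Dependency preservation: the restricted closure of {Instr, Bldg} across the fragments never reaches {Term}, so Instr, Bldg → Term cannot be enforced without a join — not preserved.

lossless but not dependency-preserving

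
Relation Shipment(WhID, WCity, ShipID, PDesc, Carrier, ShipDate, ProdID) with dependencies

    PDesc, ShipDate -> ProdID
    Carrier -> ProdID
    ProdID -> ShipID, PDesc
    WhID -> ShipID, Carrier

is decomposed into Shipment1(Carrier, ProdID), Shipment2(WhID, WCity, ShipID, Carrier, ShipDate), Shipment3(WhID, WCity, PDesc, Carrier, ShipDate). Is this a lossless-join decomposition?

Chase test. Columns are WhID, WCity, ShipID, PDesc, Carrier, ShipDate, ProdID; row i has aⱼ where attribute j ∈ Shipmenti, else bᵢⱼ.
Initial tableau (one row per fragment):
  row 1: b11 b12 b13 b14 a5 b16 a7
  row 2: a1 a2 a3 b24 a5 a6 b27
  row 3: a1 a2 b33 a4 a5 a6 b37
Rows 1 and 2 agree on Carrier; apply Carrier→ProdID and equate their ProdID entries.
Rows 1 and 3 agree on Carrier; apply Carrier→ProdID and equate their ProdID entries.
Rows 1 and 2 agree on ProdID; apply ProdID→ShipID, PDesc and equate their ShipID, PDesc entries.
Rows 1 and 3 agree on ProdID; apply ProdID→ShipID, PDesc and equate their ShipID, PDesc entries.
Row 2 is now all distinguished symbols — the join is lossless.

Yes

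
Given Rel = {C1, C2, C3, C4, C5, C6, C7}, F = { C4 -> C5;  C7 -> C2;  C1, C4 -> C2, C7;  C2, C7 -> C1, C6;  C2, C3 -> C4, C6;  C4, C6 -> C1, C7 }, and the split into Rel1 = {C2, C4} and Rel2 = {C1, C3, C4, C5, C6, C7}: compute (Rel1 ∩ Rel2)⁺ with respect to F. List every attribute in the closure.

Rel1 ∩ Rel2 = {C4}.
C4 → C5 applies, adding C5
Closure: {C4, C5}.

C4, C5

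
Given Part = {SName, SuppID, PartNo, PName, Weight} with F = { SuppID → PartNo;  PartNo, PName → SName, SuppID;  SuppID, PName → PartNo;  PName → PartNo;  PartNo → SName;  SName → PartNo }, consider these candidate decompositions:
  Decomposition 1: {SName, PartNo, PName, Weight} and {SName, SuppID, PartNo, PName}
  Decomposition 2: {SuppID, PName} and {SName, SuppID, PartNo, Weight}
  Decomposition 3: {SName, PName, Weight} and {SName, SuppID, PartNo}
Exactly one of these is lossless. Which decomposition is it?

Decomposition 1: common = {SName, PartNo, PName}, closure = {SName, SuppID, PartNo, PName} → lossless.
Decomposition 2: common = {SuppID}, closure = {SName, SuppID, PartNo} → lossy.
Decomposition 3: common = {SName}, closure = {SName, PartNo} → lossy.

Decomposition 1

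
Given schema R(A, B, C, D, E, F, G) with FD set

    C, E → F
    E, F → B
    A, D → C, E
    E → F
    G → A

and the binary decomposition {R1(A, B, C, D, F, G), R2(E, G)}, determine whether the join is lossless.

Common attributes: R1 ∩ R2 = {G}.
Closure of {G}: G → A applies, adding A. So (G)⁺ = {A, G}.
The closure contains neither all of R1 = {A, B, C, D, F, G} nor all of R2 = {E, G}, so the common attributes are not a superkey of either fragment. The join is lossy.

No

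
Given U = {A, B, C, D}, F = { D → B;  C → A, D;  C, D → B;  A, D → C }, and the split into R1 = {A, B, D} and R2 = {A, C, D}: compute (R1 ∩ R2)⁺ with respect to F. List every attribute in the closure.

A, B, C, D

R1 ∩ R2 = {A, D}.
D → B applies, adding B
A, D → C applies, adding C
Closure: {A, B, C, D}.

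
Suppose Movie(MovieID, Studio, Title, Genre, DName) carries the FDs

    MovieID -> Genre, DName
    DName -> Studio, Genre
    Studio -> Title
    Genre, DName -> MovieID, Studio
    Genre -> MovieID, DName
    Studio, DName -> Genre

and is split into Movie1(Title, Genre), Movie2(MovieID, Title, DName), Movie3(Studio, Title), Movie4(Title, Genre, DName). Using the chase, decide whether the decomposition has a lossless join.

No

Chase test. Columns are MovieID, Studio, Title, Genre, DName; row i has aⱼ where attribute j ∈ Moviei, else bᵢⱼ.
Initial tableau (one row per fragment):
  row 1: b11 b12 a3 a4 b15
  row 2: a1 b22 a3 b24 a5
  row 3: b31 a2 a3 b34 b35
  row 4: b41 b42 a3 a4 a5
Rows 2 and 4 agree on DName; apply DName→Studio, Genre and equate their Studio, Genre entries.
Rows 2 and 4 agree on Genre, DName; apply Genre, DName→MovieID, Studio and equate their MovieID, Studio entries.
Rows 1 and 2 agree on Genre; apply Genre→MovieID, DName and equate their MovieID, DName entries.
Rows 1 and 2 agree on DName; apply DName→Studio, Genre and equate their Studio, Genre entries.
No row becomes fully distinguished — the join is lossy.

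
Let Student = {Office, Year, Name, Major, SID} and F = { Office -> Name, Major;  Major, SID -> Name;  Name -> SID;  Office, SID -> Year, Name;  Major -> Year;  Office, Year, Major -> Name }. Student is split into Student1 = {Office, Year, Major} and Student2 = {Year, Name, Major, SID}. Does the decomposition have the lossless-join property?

No

Common attributes: Student1 ∩ Student2 = {Year, Major}.
No dependency enlarges {Year, Major}, so (Year, Major)⁺ = {Year, Major}.
The closure contains neither all of Student1 = {Office, Year, Major} nor all of Student2 = {Year, Name, Major, SID}, so the common attributes are not a superkey of either fragment. The join is lossy.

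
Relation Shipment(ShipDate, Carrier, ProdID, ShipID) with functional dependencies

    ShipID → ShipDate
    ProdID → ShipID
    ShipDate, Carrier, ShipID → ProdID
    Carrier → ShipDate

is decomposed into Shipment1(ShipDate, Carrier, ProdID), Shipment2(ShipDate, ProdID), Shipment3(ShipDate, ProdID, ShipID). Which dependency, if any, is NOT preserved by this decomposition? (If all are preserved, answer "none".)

Check ShipDate, Carrier, ShipID → ProdID: no single fragment contains all of {ShipDate, Carrier, ProdID, ShipID}, and the restricted closure of {ShipDate, Carrier, ShipID} across the fragments never reaches {ProdID}.
ShipID → ShipDate is preserved.
ProdID → ShipID is preserved.
Carrier → ShipDate is preserved.

ShipDate, Carrier, ShipID → ProdID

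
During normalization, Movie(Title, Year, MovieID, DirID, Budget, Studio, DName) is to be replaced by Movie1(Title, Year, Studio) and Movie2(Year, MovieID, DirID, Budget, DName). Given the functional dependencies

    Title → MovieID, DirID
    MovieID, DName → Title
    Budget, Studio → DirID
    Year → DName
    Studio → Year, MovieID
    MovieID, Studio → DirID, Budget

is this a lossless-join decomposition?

Common attributes: Movie1 ∩ Movie2 = {Year}.
Closure of {Year}: Year → DName applies, adding DName. So (Year)⁺ = {Year, DName}.
The closure contains neither all of Movie1 = {Title, Year, Studio} nor all of Movie2 = {Year, MovieID, DirID, Budget, DName}, so the common attributes are not a superkey of either fragment. The join is lossy.

No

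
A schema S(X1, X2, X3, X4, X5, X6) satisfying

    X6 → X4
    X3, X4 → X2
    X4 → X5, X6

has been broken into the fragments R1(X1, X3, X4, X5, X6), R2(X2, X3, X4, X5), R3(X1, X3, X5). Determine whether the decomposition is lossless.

Yes

Chase test. Columns are X1, X2, X3, X4, X5, X6; row i has aⱼ where attribute j ∈ Ri, else bᵢⱼ.
Initial tableau (one row per fragment):
  row 1: a1 b12 a3 a4 a5 a6
  row 2: b21 a2 a3 a4 a5 b26
  row 3: a1 b32 a3 b34 a5 b36
Rows 1 and 2 agree on X3, X4; apply X3, X4→X2 and equate their X2 entries.
Rows 1 and 2 agree on X4; apply X4→X5, X6 and equate their X5, X6 entries.
Row 1 is now all distinguished symbols — the join is lossless.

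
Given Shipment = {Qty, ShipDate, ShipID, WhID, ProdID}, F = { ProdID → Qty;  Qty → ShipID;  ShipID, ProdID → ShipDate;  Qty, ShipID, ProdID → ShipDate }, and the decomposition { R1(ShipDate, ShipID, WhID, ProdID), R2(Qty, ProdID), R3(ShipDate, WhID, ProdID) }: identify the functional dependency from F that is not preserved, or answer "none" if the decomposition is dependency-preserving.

Check Qty → ShipID: no single fragment contains all of {Qty, ShipID}, and the restricted closure of {Qty} across the fragments never reaches {ShipID}.
ProdID → Qty is preserved.
ShipID, ProdID → ShipDate is preserved.
Qty, ShipID, ProdID → ShipDate is preserved.

Qty → ShipID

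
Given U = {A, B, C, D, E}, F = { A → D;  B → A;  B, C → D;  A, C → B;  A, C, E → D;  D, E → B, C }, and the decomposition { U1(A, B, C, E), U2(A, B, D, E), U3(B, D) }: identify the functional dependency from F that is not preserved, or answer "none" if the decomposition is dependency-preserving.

none

A → D lies within U2.
B → A lies within U1.
B, C → D: restricted closure across fragments reaches D.
A, C → B lies within U1.
A, C, E → D: restricted closure across fragments reaches D.
D, E → B, C: restricted closure across fragments reaches B, C.
Every dependency is enforceable on the fragments, so the decomposition is dependency-preserving.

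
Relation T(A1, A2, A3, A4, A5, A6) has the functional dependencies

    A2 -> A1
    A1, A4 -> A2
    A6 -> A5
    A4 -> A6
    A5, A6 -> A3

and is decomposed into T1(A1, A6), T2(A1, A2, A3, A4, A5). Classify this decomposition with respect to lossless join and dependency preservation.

Lossless test: (A1)⁺ = {A1}, which is a superkey of neither fragment — lossy.
Dependency preservation: the restricted closure of {A6} across the fragments never reaches {A5}, so A6 → A5 cannot be enforced without a join — not preserved.

lossy and not dependency-preserving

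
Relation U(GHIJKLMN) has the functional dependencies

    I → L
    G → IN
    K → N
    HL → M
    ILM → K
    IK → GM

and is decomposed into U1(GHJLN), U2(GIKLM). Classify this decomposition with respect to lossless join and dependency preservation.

lossy and not dependency-preserving

Lossless test: (GL)⁺ = {GILN}, which is a superkey of neither fragment — lossy.
Dependency preservation: the restricted closure of {K} across the fragments never reaches {N}, so K → N cannot be enforced without a join — not preserved.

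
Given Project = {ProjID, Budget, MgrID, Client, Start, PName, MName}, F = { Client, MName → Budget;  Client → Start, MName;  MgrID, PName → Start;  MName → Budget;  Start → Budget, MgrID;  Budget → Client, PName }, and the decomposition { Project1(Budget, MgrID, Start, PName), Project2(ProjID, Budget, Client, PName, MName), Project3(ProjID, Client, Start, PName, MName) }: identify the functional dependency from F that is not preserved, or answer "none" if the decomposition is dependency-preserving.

none

Client, MName → Budget lies within Project2.
Client → Start, MName lies within Project3.
MgrID, PName → Start lies within Project1.
MName → Budget lies within Project2.
Start → Budget, MgrID lies within Project1.
Budget → Client, PName lies within Project2.
Every dependency is enforceable on the fragments, so the decomposition is dependency-preserving.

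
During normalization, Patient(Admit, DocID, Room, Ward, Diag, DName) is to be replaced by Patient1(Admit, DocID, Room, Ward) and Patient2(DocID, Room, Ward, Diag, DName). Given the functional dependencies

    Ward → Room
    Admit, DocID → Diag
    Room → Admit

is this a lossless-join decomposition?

Yes

Common attributes: Patient1 ∩ Patient2 = {DocID, Room, Ward}.
Closure of {DocID, Room, Ward}: Room → Admit applies, adding Admit; Admit, DocID → Diag applies, adding Diag. So (DocID, Room, Ward)⁺ = {Admit, DocID, Room, Ward, Diag}.
This closure contains every attribute of Patient1, so Patient1 ∩ Patient2 → Patient1. The join is lossless.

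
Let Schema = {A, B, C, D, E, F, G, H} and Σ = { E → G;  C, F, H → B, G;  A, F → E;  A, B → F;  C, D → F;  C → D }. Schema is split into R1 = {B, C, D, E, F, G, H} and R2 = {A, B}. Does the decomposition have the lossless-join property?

No

Common attributes: R1 ∩ R2 = {B}.
No dependency enlarges {B}, so (B)⁺ = {B}.
The closure contains neither all of R1 = {B, C, D, E, F, G, H} nor all of R2 = {A, B}, so the common attributes are not a superkey of either fragment. The join is lossy.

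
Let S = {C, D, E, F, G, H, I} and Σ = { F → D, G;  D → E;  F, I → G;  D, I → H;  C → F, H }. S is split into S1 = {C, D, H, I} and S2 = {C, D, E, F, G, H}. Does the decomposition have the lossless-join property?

Yes

Common attributes: S1 ∩ S2 = {C, D, H}.
Closure of {C, D, H}: D → E applies, adding E; C → F, H applies, adding F; F → D, G applies, adding G. So (C, D, H)⁺ = {C, D, E, F, G, H}.
This closure contains every attribute of S2, so S1 ∩ S2 → S2. The join is lossless.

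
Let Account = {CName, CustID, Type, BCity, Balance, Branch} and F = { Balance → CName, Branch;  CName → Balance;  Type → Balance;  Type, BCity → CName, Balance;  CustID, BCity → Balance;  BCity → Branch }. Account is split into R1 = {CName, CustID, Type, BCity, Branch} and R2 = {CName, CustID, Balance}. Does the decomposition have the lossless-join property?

Common attributes: R1 ∩ R2 = {CName, CustID}.
Closure of {CName, CustID}: CName → Balance applies, adding Balance; Balance → CName, Branch applies, adding Branch. So (CName, CustID)⁺ = {CName, CustID, Balance, Branch}.
This closure contains every attribute of R2, so R1 ∩ R2 → R2. The join is lossless.

Yes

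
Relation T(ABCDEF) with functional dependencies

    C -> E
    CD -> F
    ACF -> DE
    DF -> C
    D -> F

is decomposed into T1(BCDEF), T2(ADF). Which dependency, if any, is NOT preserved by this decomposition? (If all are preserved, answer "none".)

ACF -> DE

Check ACF → DE: no single fragment contains all of {ACDEF}, and the restricted closure of {ACF} across the fragments never reaches {DE}.
C → E is preserved.
CD → F is preserved.
DF → C is preserved.
D → F is preserved.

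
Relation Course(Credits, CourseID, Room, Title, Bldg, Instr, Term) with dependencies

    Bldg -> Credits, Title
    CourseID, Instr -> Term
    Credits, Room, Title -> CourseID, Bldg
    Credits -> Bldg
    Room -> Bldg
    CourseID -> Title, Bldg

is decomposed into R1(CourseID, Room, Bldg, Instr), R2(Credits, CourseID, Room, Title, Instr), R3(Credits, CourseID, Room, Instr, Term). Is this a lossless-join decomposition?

Yes

Chase test. Columns are Credits, CourseID, Room, Title, Bldg, Instr, Term; row i has aⱼ where attribute j ∈ Ri, else bᵢⱼ.
Initial tableau (one row per fragment):
  row 1: b11 a2 a3 b14 a5 a6 b17
  row 2: a1 a2 a3 a4 b25 a6 b27
  row 3: a1 a2 a3 b34 b35 a6 a7
Rows 1 and 2 agree on CourseID, Instr; apply CourseID, Instr→Term and equate their Term entries.
Rows 1 and 3 agree on CourseID, Instr; apply CourseID, Instr→Term and equate their Term entries.
Rows 2 and 3 agree on Credits; apply Credits→Bldg and equate their Bldg entries.
Rows 1 and 2 agree on Room; apply Room→Bldg and equate their Bldg entries.
Rows 1 and 2 agree on CourseID; apply CourseID→Title, Bldg and equate their Title, Bldg entries.
Rows 1 and 3 agree on CourseID; apply CourseID→Title, Bldg and equate their Title, Bldg entries.
Rows 1 and 2 agree on Bldg; apply Bldg→Credits, Title and equate their Credits, Title entries.
Row 1 is now all distinguished symbols — the join is lossless.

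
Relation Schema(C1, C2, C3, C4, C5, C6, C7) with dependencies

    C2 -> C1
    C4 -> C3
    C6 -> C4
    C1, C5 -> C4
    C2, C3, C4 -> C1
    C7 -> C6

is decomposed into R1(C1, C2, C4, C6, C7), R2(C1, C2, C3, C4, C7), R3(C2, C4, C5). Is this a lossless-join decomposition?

No

Chase test. Columns are C1, C2, C3, C4, C5, C6, C7; row i has aⱼ where attribute j ∈ Ri, else bᵢⱼ.
Initial tableau (one row per fragment):
  row 1: a1 a2 b13 a4 b15 a6 a7
  row 2: a1 a2 a3 a4 b25 b26 a7
  row 3: b31 a2 b33 a4 a5 b36 b37
Rows 1 and 3 agree on C2; apply C2→C1 and equate their C1 entries.
Rows 1 and 2 agree on C4; apply C4→C3 and equate their C3 entries.
Rows 1 and 3 agree on C4; apply C4→C3 and equate their C3 entries.
Rows 1 and 2 agree on C7; apply C7→C6 and equate their C6 entries.
No row becomes fully distinguished — the join is lossy.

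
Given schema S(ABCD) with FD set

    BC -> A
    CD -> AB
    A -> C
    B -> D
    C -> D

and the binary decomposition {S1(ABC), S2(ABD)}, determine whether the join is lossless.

Yes

Common attributes: S1 ∩ S2 = {AB}.
Closure of {AB}: A → C applies, adding C; B → D applies, adding D. So (AB)⁺ = {ABCD}.
This closure contains every attribute of S1, so S1 ∩ S2 → S1. The join is lossless.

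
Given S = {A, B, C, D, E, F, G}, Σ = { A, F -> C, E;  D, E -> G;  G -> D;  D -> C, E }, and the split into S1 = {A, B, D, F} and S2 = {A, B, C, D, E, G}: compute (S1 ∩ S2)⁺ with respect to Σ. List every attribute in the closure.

S1 ∩ S2 = {A, B, D}.
D → C, E applies, adding C, E
D, E → G applies, adding G
Closure: {A, B, C, D, E, G}.

A, B, C, D, E, G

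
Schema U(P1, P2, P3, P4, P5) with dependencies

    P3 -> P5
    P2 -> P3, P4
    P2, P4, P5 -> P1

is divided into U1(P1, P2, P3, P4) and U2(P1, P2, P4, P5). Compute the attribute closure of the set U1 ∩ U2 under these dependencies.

P1, P2, P3, P4, P5

U1 ∩ U2 = {P1, P2, P4}.
P2 → P3, P4 applies, adding P3
P3 → P5 applies, adding P5
Closure: {P1, P2, P3, P4, P5}.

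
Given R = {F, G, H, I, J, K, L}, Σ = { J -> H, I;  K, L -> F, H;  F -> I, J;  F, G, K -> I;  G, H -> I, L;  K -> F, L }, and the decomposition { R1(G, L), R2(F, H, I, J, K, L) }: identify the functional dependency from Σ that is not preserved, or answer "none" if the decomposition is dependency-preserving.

G, H -> I, L

Check G, H → I, L: no single fragment contains all of {G, H, I, L}, and the restricted closure of {G, H} across the fragments never reaches {I, L}.
J → H, I is preserved.
K, L → F, H is preserved.
F → I, J is preserved.
F, G, K → I is preserved.
K → F, L is preserved.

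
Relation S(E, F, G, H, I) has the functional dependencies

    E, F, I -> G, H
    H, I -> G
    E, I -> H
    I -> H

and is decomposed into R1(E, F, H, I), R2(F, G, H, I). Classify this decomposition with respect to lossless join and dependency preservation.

lossless and dependency-preserving

Lossless test: (F, H, I)⁺ = {F, G, H, I}, which contains all of one fragment — lossless.
Dependency preservation: E, F, I → G, H is not contained in any single fragment, but the restricted closure of its left-hand side across the fragments still reaches the right-hand side; the remaining FDs each lie inside some fragment. All dependencies are preserved.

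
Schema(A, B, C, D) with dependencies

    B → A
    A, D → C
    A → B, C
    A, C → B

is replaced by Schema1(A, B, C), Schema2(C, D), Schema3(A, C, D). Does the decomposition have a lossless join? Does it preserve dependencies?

lossless and dependency-preserving

Lossless test (chase): Rows 1 and 3 agree on A; apply A→B, C and equate their B, C entries. Row 3 is now all distinguished symbols — the join is lossless.
Dependency preservation: every FD's attributes lie within a single fragment, so each can be enforced locally — preserved.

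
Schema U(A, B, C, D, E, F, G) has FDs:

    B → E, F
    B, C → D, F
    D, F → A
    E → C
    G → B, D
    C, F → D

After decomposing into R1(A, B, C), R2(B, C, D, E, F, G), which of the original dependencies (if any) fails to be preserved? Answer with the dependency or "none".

D, F → A

Check D, F → A: no single fragment contains all of {A, D, F}, and the restricted closure of {D, F} across the fragments never reaches {A}.
B → E, F is preserved.
B, C → D, F is preserved.
E → C is preserved.
G → B, D is preserved.
C, F → D is preserved.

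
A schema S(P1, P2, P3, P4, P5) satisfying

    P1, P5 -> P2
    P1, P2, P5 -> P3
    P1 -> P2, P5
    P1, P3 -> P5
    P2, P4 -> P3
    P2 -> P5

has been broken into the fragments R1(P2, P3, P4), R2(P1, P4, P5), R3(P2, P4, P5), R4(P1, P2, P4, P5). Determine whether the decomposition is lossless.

Chase test. Columns are P1, P2, P3, P4, P5; row i has aⱼ where attribute j ∈ Ri, else bᵢⱼ.
Initial tableau (one row per fragment):
  row 1: b11 a2 a3 a4 b15
  row 2: a1 b22 b23 a4 a5
  row 3: b31 a2 b33 a4 a5
  row 4: a1 a2 b43 a4 a5
Rows 2 and 4 agree on P1, P5; apply P1, P5→P2 and equate their P2 entries.
Rows 2 and 4 agree on P1, P2, P5; apply P1, P2, P5→P3 and equate their P3 entries.
Rows 1 and 2 agree on P2, P4; apply P2, P4→P3 and equate their P3 entries.
Rows 1 and 3 agree on P2, P4; apply P2, P4→P3 and equate their P3 entries.
Rows 1 and 2 agree on P2; apply P2→P5 and equate their P5 entries.
Row 2 is now all distinguished symbols — the join is lossless.

Yes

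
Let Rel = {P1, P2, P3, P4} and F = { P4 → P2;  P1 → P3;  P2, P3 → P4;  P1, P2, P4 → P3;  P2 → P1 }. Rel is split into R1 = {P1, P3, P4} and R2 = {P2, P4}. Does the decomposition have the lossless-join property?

Common attributes: R1 ∩ R2 = {P4}.
Closure of {P4}: P4 → P2 applies, adding P2; P2 → P1 applies, adding P1; P1 → P3 applies, adding P3. So (P4)⁺ = {P1, P2, P3, P4}.
This closure contains every attribute of R1, so R1 ∩ R2 → R1. The join is lossless.

Yes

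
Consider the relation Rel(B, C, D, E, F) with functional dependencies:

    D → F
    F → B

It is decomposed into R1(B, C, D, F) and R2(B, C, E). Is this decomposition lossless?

No

Common attributes: R1 ∩ R2 = {B, C}.
No dependency enlarges {B, C}, so (B, C)⁺ = {B, C}.
The closure contains neither all of R1 = {B, C, D, F} nor all of R2 = {B, C, E}, so the common attributes are not a superkey of either fragment. The join is lossy.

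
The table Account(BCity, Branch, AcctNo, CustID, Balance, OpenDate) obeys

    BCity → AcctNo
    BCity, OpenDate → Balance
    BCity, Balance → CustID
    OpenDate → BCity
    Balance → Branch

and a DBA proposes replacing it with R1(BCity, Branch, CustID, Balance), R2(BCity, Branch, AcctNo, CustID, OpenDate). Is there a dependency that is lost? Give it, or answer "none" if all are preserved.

BCity, OpenDate → Balance

Check BCity, OpenDate → Balance: no single fragment contains all of {BCity, Balance, OpenDate}, and the restricted closure of {BCity, OpenDate} across the fragments never reaches {Balance}.
BCity → AcctNo is preserved.
BCity, Balance → CustID is preserved.
OpenDate → BCity is preserved.
Balance → Branch is preserved.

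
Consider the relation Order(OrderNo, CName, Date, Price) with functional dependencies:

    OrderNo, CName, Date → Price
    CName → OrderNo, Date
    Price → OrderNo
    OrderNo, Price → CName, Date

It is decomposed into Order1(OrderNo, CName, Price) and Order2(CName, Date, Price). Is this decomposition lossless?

Yes

Common attributes: Order1 ∩ Order2 = {CName, Price}.
Closure of {CName, Price}: CName → OrderNo, Date applies, adding OrderNo, Date. So (CName, Price)⁺ = {OrderNo, CName, Date, Price}.
This closure contains every attribute of Order1, so Order1 ∩ Order2 → Order1. The join is lossless.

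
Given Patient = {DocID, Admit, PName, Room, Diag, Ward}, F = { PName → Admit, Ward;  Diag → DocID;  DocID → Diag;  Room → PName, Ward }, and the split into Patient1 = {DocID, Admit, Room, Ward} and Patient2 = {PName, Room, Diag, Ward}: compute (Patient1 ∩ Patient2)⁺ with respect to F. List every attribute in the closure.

Patient1 ∩ Patient2 = {Room, Ward}.
Room → PName, Ward applies, adding PName
PName → Admit, Ward applies, adding Admit
Closure: {Admit, PName, Room, Ward}.

Admit, PName, Room, Ward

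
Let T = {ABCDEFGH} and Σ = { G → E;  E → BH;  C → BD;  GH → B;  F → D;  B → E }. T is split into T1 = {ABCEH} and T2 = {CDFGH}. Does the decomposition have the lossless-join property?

Common attributes: T1 ∩ T2 = {CH}.
Closure of {CH}: C → BD applies, adding BD; B → E applies, adding E. So (CH)⁺ = {BCDEH}.
The closure contains neither all of T1 = {ABCEH} nor all of T2 = {CDFGH}, so the common attributes are not a superkey of either fragment. The join is lossy.

No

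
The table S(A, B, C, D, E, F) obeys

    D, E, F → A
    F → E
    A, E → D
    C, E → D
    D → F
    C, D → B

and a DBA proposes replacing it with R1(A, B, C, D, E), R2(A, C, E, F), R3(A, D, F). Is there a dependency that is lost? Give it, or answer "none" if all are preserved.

none

D, E, F → A: restricted closure across fragments reaches A.
F → E lies within R2.
A, E → D lies within R1.
C, E → D lies within R1.
D → F lies within R3.
C, D → B lies within R1.
Every dependency is enforceable on the fragments, so the decomposition is dependency-preserving.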